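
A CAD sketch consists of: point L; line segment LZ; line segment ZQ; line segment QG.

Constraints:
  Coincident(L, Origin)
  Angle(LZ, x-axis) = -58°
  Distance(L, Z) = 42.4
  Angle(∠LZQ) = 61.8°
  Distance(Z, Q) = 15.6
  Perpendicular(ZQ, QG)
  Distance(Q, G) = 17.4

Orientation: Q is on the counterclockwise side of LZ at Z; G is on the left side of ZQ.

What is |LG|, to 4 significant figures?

20.45

L is at the origin; LZ runs at -58.0° with length 42.4, so Z = 42.4·(cos -58.0°, sin -58.0°) = (22.47, -35.96). ∠LZQ = 61.8°, so ZQ runs at -58.0° + (180° − 61.8°) = 60.20° from the x-axis; with |ZQ| = 15.6, Q = Z + 15.6·(cos 60.20°, sin 60.20°) = (30.22, -22.42). ZQ is perpendicular to QG; with |QG| = 17.4 on the left of ZQ, G = Q + 17.4·(-0.8678, 0.4970) = (15.12, -13.77). Then |LG| = |G − L| = 20.45.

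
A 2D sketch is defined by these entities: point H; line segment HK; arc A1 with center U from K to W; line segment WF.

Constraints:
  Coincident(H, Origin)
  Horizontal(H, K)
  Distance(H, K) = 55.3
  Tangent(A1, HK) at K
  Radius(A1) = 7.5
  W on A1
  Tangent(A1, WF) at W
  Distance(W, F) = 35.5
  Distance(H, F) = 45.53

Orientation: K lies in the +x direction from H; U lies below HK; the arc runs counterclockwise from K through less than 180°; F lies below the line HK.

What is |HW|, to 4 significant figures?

49.03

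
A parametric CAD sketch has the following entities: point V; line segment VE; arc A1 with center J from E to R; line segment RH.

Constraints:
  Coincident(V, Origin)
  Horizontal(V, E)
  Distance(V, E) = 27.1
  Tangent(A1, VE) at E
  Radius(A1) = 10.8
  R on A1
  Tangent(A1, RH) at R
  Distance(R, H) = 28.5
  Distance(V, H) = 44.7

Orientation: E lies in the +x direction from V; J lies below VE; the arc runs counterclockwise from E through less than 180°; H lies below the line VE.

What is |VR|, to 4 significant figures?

20.26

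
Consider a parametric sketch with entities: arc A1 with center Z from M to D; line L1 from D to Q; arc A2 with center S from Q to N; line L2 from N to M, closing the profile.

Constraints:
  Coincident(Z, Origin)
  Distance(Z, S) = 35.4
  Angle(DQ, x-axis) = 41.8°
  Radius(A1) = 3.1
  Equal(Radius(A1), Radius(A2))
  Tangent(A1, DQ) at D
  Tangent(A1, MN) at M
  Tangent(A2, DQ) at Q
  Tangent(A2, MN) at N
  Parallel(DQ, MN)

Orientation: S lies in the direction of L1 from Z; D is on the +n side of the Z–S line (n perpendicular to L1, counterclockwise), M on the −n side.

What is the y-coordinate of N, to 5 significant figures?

21.284

Tangency of A1 to both parallel lines with radius 3.1 puts D and M at Z ± 3.1·n: D = (-2.0663, 2.3110), M = (2.0663, -2.3110). Equal radii place Q and N the same way about S: Q = S + 3.1·n = (24.324, 25.906), N = S − 3.1·n = (28.456, 21.284). So N.y = 21.284.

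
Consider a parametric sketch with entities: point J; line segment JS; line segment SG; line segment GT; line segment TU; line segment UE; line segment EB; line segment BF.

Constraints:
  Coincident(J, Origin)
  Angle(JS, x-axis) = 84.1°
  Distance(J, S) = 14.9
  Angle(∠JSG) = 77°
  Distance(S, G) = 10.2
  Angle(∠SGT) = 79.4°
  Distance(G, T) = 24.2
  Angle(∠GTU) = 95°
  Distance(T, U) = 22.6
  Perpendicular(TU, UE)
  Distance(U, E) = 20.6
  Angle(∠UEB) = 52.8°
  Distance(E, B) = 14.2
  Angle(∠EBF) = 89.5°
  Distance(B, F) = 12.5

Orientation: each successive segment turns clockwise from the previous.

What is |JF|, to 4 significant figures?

17.08

J is at the origin; JS runs at 84.1° with length 14.9, so S = (1.532, 14.82). ∠JSG = 77.0° gives SG at -18.90° from the x-axis; with |SG| = 10.2, G = (11.18, 11.52). ∠SGT = 79.4° gives GT at -119.5° from the x-axis; with |GT| = 24.2, T = (-0.7350, -9.545). ∠GTU = 95.0° gives TU at 155.5° from the x-axis; with |TU| = 22.6, U = (-21.30, -0.1734). TU is perpendicular to UE, so UE runs at 65.50°; with |UE| = 20.6, E = (-12.76, 18.57). ∠UEB = 52.8° gives EB at -61.70° from the x-axis; with |EB| = 14.2, B = (-6.025, 6.069). ∠EBF = 89.5° gives BF at -152.2° from the x-axis; with |BF| = 12.5, F = (-17.08, 0.2392). Then |JF| = |F − J| = 17.08.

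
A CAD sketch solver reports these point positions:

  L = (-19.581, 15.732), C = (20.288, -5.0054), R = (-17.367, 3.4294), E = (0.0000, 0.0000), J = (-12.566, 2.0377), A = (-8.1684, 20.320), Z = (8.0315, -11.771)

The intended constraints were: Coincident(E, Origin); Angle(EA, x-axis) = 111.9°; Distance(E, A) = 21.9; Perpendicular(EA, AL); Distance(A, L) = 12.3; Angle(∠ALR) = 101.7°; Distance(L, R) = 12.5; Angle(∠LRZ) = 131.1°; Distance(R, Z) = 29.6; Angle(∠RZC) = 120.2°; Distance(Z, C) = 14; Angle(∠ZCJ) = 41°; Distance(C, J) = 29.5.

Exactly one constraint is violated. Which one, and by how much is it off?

Distance(C, J) = 29.5 — off by 4.10.

E = (0.00, 0.00) ✓; EA at 111.9° ✓; |EA| = 21.90 ✓; ∠(EA, AL) = 90.00° ✓; |AL| = 12.30 ✓; ∠ALR = 101.7° ✓; |LR| = 12.50 ✓; ∠LRZ = 131.1° ✓; |RZ| = 29.60 ✓; ∠RZC = 120.2° ✓; |ZC| = 14.00 ✓; ∠ZCJ = 41.00° ✓; |CJ| = 33.60 ✗.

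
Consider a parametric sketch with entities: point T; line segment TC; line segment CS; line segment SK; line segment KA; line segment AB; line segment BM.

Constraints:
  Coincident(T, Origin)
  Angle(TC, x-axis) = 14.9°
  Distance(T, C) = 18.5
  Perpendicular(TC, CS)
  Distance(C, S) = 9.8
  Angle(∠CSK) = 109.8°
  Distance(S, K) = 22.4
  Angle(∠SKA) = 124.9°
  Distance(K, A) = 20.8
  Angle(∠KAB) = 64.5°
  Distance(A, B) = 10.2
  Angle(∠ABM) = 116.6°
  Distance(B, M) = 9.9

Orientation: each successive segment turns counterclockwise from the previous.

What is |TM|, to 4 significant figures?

6.445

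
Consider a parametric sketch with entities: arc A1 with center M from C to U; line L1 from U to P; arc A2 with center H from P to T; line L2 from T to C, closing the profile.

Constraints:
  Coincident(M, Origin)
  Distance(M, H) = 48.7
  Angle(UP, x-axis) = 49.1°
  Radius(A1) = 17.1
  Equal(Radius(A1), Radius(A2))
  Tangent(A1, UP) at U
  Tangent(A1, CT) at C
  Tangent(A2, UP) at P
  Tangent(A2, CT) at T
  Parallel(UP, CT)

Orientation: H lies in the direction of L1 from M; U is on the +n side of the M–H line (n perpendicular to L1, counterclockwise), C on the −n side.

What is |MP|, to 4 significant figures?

51.61

The slot axis is L1's direction at 49.1°, so u = (cos 49.1°, sin 49.1°) = (0.6547, 0.7559) and n = (−sin 49.1°, cos 49.1°) = (-0.7559, 0.6547). M is at the origin and H lies 48.7 along u from M, so H = 48.7·u = (31.89, 36.81). Tangency of A1 to both parallel lines with radius 17.1 puts U and C at M ± 17.1·n: U = (-12.93, 11.20), C = (12.93, -11.20). Equal radii place P and T the same way about H: P = H + 17.1·n = (18.96, 48.01), T = H − 17.1·n = (44.81, 25.61). Then |MP| = |P − M| = 51.61.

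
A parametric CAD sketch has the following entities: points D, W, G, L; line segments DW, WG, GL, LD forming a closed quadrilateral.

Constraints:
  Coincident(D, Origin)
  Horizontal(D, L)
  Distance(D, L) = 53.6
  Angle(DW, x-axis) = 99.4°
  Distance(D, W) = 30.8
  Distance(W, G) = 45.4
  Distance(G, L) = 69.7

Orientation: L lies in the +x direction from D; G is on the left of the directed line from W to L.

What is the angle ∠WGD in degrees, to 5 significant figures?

20.629°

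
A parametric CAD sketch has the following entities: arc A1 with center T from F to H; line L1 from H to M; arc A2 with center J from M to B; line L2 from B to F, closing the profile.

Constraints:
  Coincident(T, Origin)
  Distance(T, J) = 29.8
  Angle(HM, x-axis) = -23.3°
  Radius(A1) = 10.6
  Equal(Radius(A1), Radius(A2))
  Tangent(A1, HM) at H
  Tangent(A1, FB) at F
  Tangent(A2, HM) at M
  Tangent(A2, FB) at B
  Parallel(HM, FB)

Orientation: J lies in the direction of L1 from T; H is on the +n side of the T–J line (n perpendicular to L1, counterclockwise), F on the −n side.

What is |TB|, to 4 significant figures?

31.63

The slot axis is L1's direction at -23.3°, so u = (cos -23.3°, sin -23.3°) = (0.9184, -0.3955) and n = (−sin -23.3°, cos -23.3°) = (0.3955, 0.9184). T is at the origin and J lies 29.8 along u from T, so J = 29.8·u = (27.37, -11.79). Tangency of A1 to both parallel lines with radius 10.6 puts H and F at T ± 10.6·n: H = (4.193, 9.736), F = (-4.193, -9.736). Equal radii place M and B the same way about J: M = J + 10.6·n = (31.56, -2.052), B = J − 10.6·n = (23.18, -21.52). Then |TB| = |B − T| = 31.63.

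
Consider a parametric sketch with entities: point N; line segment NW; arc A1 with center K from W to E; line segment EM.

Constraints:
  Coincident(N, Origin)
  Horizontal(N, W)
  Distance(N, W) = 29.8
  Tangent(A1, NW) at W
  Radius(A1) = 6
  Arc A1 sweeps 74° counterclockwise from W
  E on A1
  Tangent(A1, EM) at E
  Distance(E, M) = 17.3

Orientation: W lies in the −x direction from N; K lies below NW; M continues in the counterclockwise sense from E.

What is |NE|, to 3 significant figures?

35.8

N is at the origin; NW is horizontal with |NW| = 29.8 and W on the −x side, so W = (-29.8, 0.00). The tangent condition forces KW to be normal to NW, so K = W + (0, -6) = (-29.8, -6.00). On A1, W sits at bearing 90° from K; a 74° counterclockwise sweep puts E at bearing 164°, so E = K + 6.0·(cos 164°, sin 164°) = (-35.6, -4.35). Then |NE| = |E − N| = 35.8.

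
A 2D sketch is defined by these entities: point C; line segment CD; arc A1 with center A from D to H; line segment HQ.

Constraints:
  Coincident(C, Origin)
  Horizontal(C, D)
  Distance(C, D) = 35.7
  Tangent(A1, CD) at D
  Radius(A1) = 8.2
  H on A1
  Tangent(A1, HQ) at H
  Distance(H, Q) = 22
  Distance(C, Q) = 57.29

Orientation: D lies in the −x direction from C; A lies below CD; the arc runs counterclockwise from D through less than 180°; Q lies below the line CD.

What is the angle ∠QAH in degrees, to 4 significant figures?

69.56°

Checks: C.y = 0.00, D.y = 0.00 ✓; |AH| = 8.200 ✓; ∠(AH, HQ) = 90.00° ✓; |HQ| = 22.00 ✓; |CQ| = 57.29 ✓.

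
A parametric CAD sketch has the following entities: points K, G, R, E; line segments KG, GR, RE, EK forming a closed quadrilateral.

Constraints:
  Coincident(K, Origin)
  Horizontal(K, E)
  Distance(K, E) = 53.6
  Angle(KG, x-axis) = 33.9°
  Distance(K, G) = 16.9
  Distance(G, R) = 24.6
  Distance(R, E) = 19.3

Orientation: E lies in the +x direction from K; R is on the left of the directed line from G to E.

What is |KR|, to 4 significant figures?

40.32

Checks: |GR| = 24.60 ✓; |RE| = 19.30 ✓.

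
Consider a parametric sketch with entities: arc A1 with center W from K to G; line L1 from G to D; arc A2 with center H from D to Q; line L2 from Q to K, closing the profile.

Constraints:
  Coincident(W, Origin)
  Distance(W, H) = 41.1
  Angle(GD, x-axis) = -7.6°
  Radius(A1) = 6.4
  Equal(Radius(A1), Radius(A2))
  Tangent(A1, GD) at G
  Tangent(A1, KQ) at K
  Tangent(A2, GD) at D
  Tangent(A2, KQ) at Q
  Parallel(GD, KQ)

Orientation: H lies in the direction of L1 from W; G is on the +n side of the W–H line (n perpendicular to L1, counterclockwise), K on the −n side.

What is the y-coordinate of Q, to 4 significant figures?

-11.78

Tangency of A1 to both parallel lines with radius 6.4 puts G and K at W ± 6.4·n: G = (0.8464, 6.344), K = (-0.8464, -6.344). Equal radii place D and Q the same way about H: D = H + 6.4·n = (41.59, 0.9080), Q = H − 6.4·n = (39.89, -11.78). So Q.y = -11.78.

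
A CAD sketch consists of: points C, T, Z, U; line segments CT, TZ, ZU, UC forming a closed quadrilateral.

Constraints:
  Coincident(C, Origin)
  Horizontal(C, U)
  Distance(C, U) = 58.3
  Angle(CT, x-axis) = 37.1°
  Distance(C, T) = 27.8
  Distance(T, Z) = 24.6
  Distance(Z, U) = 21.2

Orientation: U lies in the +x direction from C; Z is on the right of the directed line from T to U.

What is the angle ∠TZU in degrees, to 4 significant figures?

120.7°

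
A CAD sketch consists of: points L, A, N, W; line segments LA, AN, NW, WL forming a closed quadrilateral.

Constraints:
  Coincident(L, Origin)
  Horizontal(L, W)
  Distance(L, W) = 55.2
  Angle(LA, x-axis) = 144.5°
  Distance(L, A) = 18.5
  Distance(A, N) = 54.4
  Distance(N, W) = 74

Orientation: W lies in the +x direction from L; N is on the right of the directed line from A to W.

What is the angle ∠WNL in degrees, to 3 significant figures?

47.8°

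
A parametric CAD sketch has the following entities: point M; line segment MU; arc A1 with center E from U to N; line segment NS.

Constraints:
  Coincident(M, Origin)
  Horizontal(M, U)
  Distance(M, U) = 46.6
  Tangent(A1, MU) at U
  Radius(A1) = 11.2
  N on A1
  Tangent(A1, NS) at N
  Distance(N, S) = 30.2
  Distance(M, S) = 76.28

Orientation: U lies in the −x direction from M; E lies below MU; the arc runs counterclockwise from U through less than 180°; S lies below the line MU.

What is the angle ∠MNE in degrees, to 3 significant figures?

27.1°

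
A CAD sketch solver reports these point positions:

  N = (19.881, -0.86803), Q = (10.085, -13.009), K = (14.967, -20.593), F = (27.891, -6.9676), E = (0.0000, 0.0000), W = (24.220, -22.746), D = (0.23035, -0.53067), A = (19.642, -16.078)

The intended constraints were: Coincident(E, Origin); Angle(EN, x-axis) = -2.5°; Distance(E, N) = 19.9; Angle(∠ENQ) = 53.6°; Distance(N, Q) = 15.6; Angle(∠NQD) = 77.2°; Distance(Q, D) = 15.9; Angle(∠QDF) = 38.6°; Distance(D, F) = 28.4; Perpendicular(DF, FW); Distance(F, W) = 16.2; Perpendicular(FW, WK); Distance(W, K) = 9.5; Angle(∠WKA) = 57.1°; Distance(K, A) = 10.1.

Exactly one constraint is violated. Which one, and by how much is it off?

Distance(K, A) = 10.1 — off by 3.60.

E = (0.00, 0.00) ✓; EN at -2.500° ✓; |EN| = 19.90 ✓; ∠ENQ = 53.60° ✓; |NQ| = 15.60 ✓; ∠NQD = 77.20° ✓; |QD| = 15.90 ✓; ∠QDF = 38.60° ✓; |DF| = 28.40 ✓; ∠(DF, FW) = 90.00° ✓; |FW| = 16.20 ✓; ∠(FW, WK) = 90.00° ✓; |WK| = 9.500 ✓; ∠WKA = 57.10° ✓; |KA| = 6.499 ✗.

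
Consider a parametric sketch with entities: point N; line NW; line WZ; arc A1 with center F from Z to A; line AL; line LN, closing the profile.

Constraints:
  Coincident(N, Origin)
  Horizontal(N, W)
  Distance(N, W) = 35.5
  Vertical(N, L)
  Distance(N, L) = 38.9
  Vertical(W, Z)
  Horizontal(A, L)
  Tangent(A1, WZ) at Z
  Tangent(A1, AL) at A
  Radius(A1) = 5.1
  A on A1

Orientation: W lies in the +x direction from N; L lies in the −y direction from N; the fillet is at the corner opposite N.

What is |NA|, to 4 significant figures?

49.37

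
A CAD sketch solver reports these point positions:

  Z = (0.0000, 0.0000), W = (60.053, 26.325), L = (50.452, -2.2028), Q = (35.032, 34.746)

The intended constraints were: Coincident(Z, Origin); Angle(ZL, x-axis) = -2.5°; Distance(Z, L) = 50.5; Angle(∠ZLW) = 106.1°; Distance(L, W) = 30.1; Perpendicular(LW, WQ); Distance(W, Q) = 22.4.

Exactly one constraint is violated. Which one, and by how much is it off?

Distance(W, Q) = 22.4 — off by 4.00.

Z = (0.00, 0.00) ✓; ZL at -2.500° ✓; |ZL| = 50.50 ✓; ∠ZLW = 106.1° ✓; |LW| = 30.10 ✓; ∠(LW, WQ) = 90.00° ✓; |WQ| = 26.40 ✗.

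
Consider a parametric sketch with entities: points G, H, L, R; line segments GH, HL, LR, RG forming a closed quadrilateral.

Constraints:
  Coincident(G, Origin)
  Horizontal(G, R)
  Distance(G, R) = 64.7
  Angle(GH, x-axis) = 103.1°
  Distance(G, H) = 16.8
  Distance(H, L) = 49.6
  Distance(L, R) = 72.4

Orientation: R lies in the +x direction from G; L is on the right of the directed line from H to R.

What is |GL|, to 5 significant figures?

33.069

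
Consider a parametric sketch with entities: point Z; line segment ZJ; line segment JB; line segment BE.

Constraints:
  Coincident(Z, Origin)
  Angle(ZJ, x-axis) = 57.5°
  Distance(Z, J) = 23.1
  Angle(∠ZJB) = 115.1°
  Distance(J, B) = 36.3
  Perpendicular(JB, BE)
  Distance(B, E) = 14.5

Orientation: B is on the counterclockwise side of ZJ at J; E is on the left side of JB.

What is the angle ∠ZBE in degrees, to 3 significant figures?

65.6°

Z is at the origin; ZJ runs at 57.5° with length 23.1, so J = 23.1·(cos 57.5°, sin 57.5°) = (12.4, 19.5). ∠ZJB = 115.1°, so JB runs at 57.5° + (180° − 115.1°) = 122° from the x-axis; with |JB| = 36.3, B = J + 36.3·(cos 122°, sin 122°) = (-7.04, 50.1). JB ⟂ BE; with |BE| = 14.5 on the left of JB, E = B + 14.5·(-0.844, -0.536) = (-19.3, 42.4). Then cos ∠ZBE = BZ·BE / (|BZ||BE|), giving 65.6°.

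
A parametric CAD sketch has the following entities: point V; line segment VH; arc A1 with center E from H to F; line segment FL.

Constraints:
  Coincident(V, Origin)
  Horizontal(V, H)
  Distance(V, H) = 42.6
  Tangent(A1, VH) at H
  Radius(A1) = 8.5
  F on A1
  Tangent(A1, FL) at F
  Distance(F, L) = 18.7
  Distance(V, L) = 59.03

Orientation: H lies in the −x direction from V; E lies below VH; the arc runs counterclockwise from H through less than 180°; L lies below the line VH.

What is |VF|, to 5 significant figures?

51.637

Checks: |EF| = 8.500 ✓; ∠(EF, FL) = 90.00° ✓; |FL| = 18.70 ✓; |VL| = 59.03 ✓.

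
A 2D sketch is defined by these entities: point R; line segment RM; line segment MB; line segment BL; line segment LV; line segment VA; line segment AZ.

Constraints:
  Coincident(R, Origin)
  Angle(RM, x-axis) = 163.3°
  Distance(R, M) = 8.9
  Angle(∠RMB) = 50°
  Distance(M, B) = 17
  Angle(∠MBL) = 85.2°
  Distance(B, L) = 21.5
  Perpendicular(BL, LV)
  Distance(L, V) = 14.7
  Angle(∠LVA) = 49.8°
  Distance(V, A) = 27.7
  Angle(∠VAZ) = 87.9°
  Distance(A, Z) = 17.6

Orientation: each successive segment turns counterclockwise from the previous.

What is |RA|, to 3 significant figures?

15.7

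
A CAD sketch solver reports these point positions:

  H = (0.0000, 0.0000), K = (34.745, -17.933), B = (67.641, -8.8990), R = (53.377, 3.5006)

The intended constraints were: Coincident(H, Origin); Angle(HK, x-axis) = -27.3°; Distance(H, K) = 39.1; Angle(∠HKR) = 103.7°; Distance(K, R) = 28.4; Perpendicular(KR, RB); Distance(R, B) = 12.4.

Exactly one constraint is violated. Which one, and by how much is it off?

Distance(R, B) = 12.4 — off by 6.50.

H = (0.00, 0.00) ✓; HK at -27.30° ✓; |HK| = 39.10 ✓; ∠HKR = 103.7° ✓; |KR| = 28.40 ✓; ∠(KR, RB) = 90.00° ✓; |RB| = 18.90 ✗.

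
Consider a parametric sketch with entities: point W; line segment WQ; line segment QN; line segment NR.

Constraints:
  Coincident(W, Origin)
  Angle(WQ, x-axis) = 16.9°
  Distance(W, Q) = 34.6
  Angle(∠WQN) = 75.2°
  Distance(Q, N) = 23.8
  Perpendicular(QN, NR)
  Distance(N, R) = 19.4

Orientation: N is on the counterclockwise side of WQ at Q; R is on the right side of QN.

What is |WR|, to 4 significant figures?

54.93

W is at the origin; WQ runs at 16.9° with length 34.6, so Q = 34.6·(cos 16.9°, sin 16.9°) = (33.11, 10.06). ∠WQN = 75.2°, so QN runs at 16.9° + (180° − 75.2°) = 121.7° from the x-axis; with |QN| = 23.8, N = Q + 23.8·(cos 121.7°, sin 121.7°) = (20.60, 30.31). QN ⟂ NR; with |NR| = 19.4 on the right of QN, R = N + 19.4·(0.8508, 0.5255) = (37.11, 40.50). Then |WR| = |R − W| = 54.93.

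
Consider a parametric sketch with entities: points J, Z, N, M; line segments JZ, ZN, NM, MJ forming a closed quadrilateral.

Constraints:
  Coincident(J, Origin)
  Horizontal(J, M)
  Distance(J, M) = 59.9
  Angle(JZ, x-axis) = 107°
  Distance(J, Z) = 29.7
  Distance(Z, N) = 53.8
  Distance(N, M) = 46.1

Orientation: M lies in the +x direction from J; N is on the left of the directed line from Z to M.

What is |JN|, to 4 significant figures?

60.85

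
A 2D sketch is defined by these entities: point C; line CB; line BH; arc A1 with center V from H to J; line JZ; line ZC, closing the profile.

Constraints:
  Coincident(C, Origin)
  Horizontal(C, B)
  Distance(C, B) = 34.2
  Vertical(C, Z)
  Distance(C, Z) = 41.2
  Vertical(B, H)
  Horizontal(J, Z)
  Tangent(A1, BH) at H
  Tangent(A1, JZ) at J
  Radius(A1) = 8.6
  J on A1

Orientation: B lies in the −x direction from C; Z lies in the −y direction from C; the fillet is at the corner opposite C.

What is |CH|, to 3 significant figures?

47.2

C is at the origin; C and B share the same y with |CB| = 34.2 and B on the −x side, so B = (-34.2, 0.00). CZ is vertical with |CZ| = 41.2 and Z on the −y side, so Z = (0.00, -41.2). The virtual corner opposite C is at (-34.2, -41.2). Tangency of A1 to BH means the radius VH is perpendicular to BH and the tangent condition forces VJ to be normal to JZ, with radius 8.6, so the center V sits 8.6 in from both sides at V = (-25.6, -32.6). That places the tangent points at H = (-34.2, -32.6) on BH and J = (-25.6, -41.2) on JZ. Then |CH| = |H − C| = 47.2.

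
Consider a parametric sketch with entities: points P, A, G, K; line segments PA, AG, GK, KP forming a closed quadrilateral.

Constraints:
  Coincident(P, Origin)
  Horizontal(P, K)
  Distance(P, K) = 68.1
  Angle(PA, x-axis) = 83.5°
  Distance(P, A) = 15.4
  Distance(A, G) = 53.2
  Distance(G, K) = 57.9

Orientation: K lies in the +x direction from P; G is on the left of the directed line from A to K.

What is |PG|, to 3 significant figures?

65.6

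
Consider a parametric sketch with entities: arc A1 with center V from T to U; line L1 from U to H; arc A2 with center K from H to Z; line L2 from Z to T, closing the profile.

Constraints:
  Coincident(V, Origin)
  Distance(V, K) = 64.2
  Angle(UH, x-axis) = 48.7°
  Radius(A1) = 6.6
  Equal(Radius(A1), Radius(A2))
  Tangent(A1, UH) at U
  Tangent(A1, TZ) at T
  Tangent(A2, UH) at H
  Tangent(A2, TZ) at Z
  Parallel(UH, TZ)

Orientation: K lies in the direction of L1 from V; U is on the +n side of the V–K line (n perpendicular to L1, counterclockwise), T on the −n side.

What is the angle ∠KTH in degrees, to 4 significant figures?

5.749°

The slot axis is L1's direction at 48.7°, so u = (cos 48.7°, sin 48.7°) = (0.6600, 0.7513) and n = (−sin 48.7°, cos 48.7°) = (-0.7513, 0.6600). V is at the origin and K lies 64.2 along u from V, so K = 64.2·u = (42.37, 48.23). Tangency of A1 to both parallel lines with radius 6.6 puts U and T at V ± 6.6·n: U = (-4.958, 4.356), T = (4.958, -4.356). Equal radii place H and Z the same way about K: H = K + 6.6·n = (37.41, 52.59), Z = K − 6.6·n = (47.33, 43.88). Then cos ∠KTH = TK·TH / (|TK||TH|), giving 5.749°.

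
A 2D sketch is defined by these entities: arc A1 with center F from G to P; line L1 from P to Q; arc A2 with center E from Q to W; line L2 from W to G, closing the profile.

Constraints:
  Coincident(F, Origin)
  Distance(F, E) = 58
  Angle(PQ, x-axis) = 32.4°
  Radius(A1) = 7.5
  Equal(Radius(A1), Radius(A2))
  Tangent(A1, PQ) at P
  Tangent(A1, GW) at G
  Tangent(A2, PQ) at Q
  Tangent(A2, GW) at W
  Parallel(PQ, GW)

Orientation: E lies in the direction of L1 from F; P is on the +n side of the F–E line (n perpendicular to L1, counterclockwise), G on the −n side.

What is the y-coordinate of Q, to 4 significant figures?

37.41

Tangency of A1 to both parallel lines with radius 7.5 puts P and G at F ± 7.5·n: P = (-4.019, 6.332), G = (4.019, -6.332). Equal radii place Q and W the same way about E: Q = E + 7.5·n = (44.95, 37.41), W = E − 7.5·n = (52.99, 24.75). So Q.y = 37.41.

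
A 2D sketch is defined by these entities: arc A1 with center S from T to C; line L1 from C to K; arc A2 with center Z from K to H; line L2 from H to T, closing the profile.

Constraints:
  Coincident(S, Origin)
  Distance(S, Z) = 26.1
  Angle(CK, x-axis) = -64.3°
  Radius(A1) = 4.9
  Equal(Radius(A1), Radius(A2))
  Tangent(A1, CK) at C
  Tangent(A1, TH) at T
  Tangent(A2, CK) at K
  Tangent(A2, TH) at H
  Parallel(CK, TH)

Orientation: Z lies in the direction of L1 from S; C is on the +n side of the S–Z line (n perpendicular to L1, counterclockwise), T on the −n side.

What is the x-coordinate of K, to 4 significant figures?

15.73

The slot axis is L1's direction at -64.3°, so u = (cos -64.3°, sin -64.3°) = (0.4337, -0.9011) and n = (−sin -64.3°, cos -64.3°) = (0.9011, 0.4337). S is at the origin and Z lies 26.1 along u from S, so Z = 26.1·u = (11.32, -23.52). Tangency of A1 to both parallel lines with radius 4.9 puts C and T at S ± 4.9·n: C = (4.415, 2.125), T = (-4.415, -2.125). Equal radii place K and H the same way about Z: K = Z + 4.9·n = (15.73, -21.39), H = Z − 4.9·n = (6.903, -25.64). So K.x = 15.73.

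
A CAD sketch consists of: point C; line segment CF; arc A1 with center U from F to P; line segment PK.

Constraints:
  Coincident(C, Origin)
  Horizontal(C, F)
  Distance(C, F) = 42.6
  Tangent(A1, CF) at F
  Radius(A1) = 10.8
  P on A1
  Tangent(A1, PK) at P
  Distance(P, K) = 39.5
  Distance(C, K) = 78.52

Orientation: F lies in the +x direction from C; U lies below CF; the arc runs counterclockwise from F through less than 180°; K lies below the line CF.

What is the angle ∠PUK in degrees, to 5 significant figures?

74.708°

C is at the origin; CF is horizontal with |CF| = 42.6 and F on the +x side, so F = (42.600, 0.0000). The tangent condition forces UF to be normal to CF, so U = F + (0, -10.8) = (42.600, -10.800). Since UP ⟂ PK (tangency), |UK| = √(10.8² + 39.5²) = 40.950 regardless of where P sits on A1. So K lies on both circle(C, 78.52) and circle(U, 40.950); the below-CF intersection is K = (63.718, -45.884). P is the foot of the tangent from K: P = (35.144, -18.613).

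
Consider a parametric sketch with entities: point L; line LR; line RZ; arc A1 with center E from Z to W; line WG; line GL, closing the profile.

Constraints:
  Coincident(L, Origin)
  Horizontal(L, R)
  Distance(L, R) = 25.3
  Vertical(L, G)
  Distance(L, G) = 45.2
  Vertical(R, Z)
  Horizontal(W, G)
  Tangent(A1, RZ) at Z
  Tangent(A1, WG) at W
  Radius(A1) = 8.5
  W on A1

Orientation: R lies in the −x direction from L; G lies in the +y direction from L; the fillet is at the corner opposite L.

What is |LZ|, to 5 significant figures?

44.576

The virtual corner opposite L is at (-25.300, 45.200). Since A1 is tangent to RZ there, EZ ⟂ RZ and since A1 is tangent to WG there, EW ⟂ WG, with radius 8.5, so the center E sits 8.5 in from both sides at E = (-16.800, 36.700). That places the tangent points at Z = (-25.300, 36.700) on RZ and W = (-16.800, 45.200) on WG. Then |LZ| = |Z − L| = 44.576.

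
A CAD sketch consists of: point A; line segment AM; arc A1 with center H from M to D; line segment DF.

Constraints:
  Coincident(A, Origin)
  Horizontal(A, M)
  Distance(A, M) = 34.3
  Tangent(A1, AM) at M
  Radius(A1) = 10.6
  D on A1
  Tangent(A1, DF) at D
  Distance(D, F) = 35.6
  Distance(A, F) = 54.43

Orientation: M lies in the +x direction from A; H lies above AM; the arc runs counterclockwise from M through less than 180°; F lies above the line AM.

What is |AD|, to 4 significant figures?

46.37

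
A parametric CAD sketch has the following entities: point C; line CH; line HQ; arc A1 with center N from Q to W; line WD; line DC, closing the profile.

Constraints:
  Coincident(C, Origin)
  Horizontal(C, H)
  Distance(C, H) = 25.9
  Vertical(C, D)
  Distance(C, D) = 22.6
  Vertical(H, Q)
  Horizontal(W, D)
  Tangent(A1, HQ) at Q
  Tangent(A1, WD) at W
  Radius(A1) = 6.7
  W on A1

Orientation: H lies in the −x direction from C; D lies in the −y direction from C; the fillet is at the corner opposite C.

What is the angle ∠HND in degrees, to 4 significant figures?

132.1°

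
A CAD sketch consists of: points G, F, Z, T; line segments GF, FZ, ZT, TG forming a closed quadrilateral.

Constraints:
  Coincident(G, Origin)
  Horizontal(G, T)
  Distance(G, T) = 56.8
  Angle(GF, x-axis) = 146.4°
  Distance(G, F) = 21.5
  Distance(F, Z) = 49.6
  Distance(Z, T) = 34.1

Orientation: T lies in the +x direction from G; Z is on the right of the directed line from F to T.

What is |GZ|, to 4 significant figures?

28.19

Checks: |FZ| = 49.60 ✓; |ZT| = 34.10 ✓.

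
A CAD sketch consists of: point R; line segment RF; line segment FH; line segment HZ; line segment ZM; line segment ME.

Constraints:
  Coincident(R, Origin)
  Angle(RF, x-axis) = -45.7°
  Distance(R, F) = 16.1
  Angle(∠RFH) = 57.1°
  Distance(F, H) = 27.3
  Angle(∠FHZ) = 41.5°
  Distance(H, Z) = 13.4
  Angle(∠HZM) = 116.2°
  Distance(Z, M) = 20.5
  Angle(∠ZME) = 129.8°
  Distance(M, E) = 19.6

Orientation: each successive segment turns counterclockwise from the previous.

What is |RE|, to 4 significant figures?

35.14

R is at the origin; RF runs at -45.7° with length 16.1, so F = (11.24, -11.52). ∠RFH = 57.1° gives FH at 77.20° from the x-axis; with |FH| = 27.3, H = (17.29, 15.10). ∠FHZ = 41.5° gives HZ at -144.3° from the x-axis; with |HZ| = 13.4, Z = (6.411, 7.279). ∠HZM = 116.2° gives ZM at -80.50° from the x-axis; with |ZM| = 20.5, M = (9.794, -12.94). ∠ZME = 129.8° gives ME at -30.30° from the x-axis; with |ME| = 19.6, E = (26.72, -22.83). Then |RE| = |E − R| = 35.14.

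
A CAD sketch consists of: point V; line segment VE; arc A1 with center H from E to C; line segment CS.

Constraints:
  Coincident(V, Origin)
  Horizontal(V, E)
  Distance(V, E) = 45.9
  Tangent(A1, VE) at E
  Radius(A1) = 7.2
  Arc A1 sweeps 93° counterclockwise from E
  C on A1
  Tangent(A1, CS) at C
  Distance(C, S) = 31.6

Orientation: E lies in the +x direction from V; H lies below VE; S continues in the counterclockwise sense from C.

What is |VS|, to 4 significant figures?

56.22

V is at the origin; VE is horizontal with |VE| = 45.9 and E on the +x side, so E = (45.90, 0.000). A1 meets VE tangentially, so HE is at right angles to VE, so H = E + (0, -7.2) = (45.90, -7.200). On A1, E sits at bearing 90° from H; a 93° counterclockwise sweep puts C at bearing 183°, so C = H + 7.2·(cos 183°, sin 183°) = (38.71, -7.577). A1 meets CS tangentially, so HC is at right angles to CS, so CS runs along (−sin 183°, cos 183°); with |CS| = 31.6, S = (40.36, -39.13). Then |VS| = |S − V| = 56.22.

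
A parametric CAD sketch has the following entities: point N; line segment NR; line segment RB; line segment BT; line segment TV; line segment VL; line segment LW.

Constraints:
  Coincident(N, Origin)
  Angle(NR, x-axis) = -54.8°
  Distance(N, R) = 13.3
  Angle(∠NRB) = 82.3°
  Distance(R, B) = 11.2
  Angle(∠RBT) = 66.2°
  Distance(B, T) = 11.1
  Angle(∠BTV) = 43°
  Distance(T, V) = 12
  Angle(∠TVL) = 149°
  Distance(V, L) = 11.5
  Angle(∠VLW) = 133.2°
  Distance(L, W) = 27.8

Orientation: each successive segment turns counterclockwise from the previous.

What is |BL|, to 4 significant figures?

13.84

∠BTV = 43.0° gives TV at -66.30° from the x-axis; with |TV| = 12.0, V = (10.50, -9.841). ∠TVL = 149.0° gives VL at -35.30° from the x-axis; with |VL| = 11.5, L = (19.89, -16.49). Then |BL| = |L − B| = 13.84.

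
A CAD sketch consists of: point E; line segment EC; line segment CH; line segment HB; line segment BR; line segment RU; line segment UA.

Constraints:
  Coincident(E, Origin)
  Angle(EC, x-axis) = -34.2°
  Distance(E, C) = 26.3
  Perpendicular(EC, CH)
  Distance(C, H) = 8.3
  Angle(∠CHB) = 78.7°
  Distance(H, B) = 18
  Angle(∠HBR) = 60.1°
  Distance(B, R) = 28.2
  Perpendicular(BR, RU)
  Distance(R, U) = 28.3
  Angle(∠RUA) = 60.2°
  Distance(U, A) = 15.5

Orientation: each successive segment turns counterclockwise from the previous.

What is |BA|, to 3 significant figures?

25.3

BR ⟂ RU, so RU runs at 7.00°; with |RU| = 28.3, U = (41.4, -25.5). ∠RUA = 60.2° gives UA at 127° from the x-axis; with |UA| = 15.5, A = (32.1, -13.0). Then |BA| = |A − B| = 25.3.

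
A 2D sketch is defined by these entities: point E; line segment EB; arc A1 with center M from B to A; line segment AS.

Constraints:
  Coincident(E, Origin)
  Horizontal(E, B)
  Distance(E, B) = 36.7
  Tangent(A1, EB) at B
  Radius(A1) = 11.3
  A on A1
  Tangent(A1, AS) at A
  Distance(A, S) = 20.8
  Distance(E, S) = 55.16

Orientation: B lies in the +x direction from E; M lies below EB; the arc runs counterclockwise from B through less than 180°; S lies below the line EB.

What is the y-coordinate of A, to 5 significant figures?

-19.299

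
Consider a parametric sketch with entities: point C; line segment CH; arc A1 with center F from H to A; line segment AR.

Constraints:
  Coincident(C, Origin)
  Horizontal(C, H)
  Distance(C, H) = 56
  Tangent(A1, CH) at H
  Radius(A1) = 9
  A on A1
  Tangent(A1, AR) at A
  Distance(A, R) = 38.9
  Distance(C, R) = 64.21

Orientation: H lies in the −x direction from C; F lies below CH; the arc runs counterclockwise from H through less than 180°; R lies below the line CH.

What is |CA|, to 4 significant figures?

65.16

Checks: ∠(FH, HC) = 90.00° ✓; |FH| = 9.000 ✓; |FA| = 9.000 ✓; ∠(FA, AR) = 90.00° ✓; |AR| = 38.90 ✓; |CR| = 64.21 ✓.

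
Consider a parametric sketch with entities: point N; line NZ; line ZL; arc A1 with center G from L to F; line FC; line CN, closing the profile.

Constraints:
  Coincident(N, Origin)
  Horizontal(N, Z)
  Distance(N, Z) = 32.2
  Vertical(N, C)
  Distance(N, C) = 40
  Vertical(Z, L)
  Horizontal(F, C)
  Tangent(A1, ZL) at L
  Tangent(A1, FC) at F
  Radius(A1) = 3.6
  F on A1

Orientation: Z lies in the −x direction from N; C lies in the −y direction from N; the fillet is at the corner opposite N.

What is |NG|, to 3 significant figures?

46.3

NC is vertical with |NC| = 40.0 and C on the −y side, so C = (0.00, -40.0). The virtual corner opposite N is at (-32.2, -40.0). A1 meets ZL tangentially, so GL is at right angles to ZL and the tangent condition forces GF to be normal to FC, with radius 3.6, so the center G sits 3.6 in from both sides at G = (-28.6, -36.4). Then |NG| = |G − N| = 46.3.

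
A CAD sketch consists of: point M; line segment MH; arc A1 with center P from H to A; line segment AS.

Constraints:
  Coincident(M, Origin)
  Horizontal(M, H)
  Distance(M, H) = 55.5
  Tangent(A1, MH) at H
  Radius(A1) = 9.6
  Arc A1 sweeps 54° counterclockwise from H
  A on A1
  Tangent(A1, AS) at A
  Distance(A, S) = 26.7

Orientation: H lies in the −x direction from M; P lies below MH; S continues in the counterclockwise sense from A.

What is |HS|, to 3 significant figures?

34.7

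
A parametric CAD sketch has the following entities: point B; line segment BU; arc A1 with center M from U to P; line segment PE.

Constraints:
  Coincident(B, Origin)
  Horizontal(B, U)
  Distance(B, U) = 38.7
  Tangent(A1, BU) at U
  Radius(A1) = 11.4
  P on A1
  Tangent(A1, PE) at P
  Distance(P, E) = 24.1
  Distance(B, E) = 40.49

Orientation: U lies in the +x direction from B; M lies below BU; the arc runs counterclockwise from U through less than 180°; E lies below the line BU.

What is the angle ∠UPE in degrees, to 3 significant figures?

140°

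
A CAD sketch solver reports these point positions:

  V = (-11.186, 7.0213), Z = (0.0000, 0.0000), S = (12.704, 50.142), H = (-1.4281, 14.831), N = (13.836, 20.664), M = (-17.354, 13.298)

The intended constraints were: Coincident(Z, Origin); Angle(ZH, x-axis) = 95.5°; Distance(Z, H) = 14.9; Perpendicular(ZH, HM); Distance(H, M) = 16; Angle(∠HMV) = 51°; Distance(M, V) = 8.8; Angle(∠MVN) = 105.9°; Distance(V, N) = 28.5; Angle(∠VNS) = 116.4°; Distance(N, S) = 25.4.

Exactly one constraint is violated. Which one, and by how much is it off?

Distance(N, S) = 25.4 — off by 4.10.

Z = (0.00, 0.00) ✓; ZH at 95.50° ✓; |ZH| = 14.90 ✓; ∠(ZH, HM) = 90.00° ✓; |HM| = 16.00 ✓; ∠HMV = 51.00° ✓; |MV| = 8.800 ✓; ∠MVN = 105.9° ✓; |VN| = 28.50 ✓; ∠VNS = 116.4° ✓; |NS| = 29.50 ✗.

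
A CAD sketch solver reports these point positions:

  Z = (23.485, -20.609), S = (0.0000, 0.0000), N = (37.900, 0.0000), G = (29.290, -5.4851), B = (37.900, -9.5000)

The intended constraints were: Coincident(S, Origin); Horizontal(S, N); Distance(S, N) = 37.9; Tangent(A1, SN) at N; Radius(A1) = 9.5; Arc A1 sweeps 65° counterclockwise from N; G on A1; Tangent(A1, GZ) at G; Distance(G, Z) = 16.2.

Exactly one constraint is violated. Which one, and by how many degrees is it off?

Tangent(A1, GZ) at G — off by 4.00°.

S = (0.00, 0.00) ✓; S.y = 0.00, N.y = 0.00 ✓; |SN| = 37.90 ✓; ∠(BN, NS) = 90.00° ✓; |BN| = 9.500 ✓; bearing(B→G) − bearing(B→N) = 65.00° ✓; |BG| = 9.500 ✓; ∠(BG, GZ) = 86.00° ✗; |GZ| = 16.20 ✓.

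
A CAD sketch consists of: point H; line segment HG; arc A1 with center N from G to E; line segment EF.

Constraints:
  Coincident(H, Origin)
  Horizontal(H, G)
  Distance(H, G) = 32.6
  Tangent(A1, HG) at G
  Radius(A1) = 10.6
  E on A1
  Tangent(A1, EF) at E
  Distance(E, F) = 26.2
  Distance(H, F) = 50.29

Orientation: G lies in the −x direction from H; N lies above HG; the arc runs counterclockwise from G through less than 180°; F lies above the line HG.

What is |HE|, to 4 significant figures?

26.84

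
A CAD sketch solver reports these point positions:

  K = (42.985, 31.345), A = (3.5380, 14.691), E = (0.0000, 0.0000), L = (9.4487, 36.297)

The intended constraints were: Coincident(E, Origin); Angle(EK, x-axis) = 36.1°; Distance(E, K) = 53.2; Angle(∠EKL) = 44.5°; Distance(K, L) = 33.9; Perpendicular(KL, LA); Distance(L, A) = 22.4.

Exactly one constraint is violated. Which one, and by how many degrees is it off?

Perpendicular(KL, LA) — off by 6.90°.

E = (0.00, 0.00) ✓; EK at 36.10° ✓; |EK| = 53.20 ✓; ∠EKL = 44.50° ✓; |KL| = 33.90 ✓; ∠(KL, LA) = 83.10° ✗; |LA| = 22.40 ✓.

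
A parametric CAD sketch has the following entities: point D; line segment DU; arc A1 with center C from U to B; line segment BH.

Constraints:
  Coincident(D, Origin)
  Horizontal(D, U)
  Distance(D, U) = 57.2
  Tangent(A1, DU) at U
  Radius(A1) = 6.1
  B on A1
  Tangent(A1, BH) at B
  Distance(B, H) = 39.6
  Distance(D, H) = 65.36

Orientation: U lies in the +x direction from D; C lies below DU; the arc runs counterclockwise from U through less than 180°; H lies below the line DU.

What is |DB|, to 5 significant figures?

51.425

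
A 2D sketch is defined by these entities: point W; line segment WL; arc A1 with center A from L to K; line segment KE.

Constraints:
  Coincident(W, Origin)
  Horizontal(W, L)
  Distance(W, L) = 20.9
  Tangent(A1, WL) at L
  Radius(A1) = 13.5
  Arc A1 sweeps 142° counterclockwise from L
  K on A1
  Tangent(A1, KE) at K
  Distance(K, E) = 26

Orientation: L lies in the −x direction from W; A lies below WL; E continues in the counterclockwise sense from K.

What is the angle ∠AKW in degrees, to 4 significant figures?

12.43°

W is at the origin; W and L share the same y with |WL| = 20.9 and L on the −x side, so L = (-20.90, 0.000). A1 meets WL tangentially, so AL is at right angles to WL, so A = L + (0, -13.5) = (-20.90, -13.50). On A1, L sits at bearing 90° from A; a 142° counterclockwise sweep puts K at bearing 232°, so K = A + 13.5·(cos 232°, sin 232°) = (-29.21, -24.14). Then cos ∠AKW = KA·KW / (|KA||KW|), giving 12.43°.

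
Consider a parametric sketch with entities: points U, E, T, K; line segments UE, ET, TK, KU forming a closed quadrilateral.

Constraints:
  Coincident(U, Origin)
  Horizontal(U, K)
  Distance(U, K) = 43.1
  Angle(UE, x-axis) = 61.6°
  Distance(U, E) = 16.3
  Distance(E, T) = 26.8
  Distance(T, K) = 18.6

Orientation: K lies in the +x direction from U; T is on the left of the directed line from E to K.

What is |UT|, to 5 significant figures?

38.203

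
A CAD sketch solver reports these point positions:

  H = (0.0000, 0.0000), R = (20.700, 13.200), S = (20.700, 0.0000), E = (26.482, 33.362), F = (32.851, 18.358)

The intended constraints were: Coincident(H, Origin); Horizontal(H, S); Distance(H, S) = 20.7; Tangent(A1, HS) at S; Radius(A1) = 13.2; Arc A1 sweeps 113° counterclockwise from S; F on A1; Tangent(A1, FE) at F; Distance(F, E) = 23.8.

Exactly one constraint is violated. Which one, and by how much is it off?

Distance(F, E) = 23.8 — off by 7.50.

H = (0.00, 0.00) ✓; H.y = 0.00, S.y = 0.00 ✓; |HS| = 20.70 ✓; ∠(RS, SH) = 90.00° ✓; |RS| = 13.20 ✓; bearing(R→F) − bearing(R→S) = 113.0° ✓; |RF| = 13.20 ✓; ∠(RF, FE) = 90.00° ✓; |FE| = 16.30 ✗.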